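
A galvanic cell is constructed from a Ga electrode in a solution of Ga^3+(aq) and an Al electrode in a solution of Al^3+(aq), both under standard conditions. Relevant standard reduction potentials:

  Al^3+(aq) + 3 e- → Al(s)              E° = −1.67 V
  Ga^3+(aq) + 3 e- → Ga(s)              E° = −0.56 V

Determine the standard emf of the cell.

+1.11 V

The Ga³⁺/Ga couple has the higher E°, so Ga ion is reduced (cathode) and Al is oxidized (anode).
E°cell = E°(cathode) − E°(anode) = −0.56 − (−1.67) = +1.11 V.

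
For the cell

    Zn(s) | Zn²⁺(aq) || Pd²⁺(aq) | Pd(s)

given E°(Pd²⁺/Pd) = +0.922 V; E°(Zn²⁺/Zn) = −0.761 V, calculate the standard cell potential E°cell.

By convention the left-hand electrode in cell notation is the anode (oxidation) and the right-hand electrode is the cathode (reduction).
E°cell = E°(right) − E°(left) = +0.922 − (−0.761) = +1.683 V.

+1.683 V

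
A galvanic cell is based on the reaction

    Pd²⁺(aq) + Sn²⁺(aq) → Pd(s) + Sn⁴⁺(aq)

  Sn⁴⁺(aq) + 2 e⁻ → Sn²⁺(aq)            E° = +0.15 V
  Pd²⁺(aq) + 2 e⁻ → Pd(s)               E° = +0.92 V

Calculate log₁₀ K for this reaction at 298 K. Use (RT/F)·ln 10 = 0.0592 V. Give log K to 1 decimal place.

The Pd²⁺/Pd couple is reduced (cathode); E°cell = +0.92 − (+0.15) = +0.77 V with n = 2.
At equilibrium E = 0, so log K = nE°cell / 0.0592 = (2)(+0.77) / 0.0592 = 26.0.

log K = 26.0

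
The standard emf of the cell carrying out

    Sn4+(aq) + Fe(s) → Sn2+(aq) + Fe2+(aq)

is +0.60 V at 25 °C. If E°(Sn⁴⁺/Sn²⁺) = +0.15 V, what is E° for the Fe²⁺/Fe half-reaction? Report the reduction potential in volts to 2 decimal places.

In the reaction as written the Sn⁴⁺/Sn²⁺ couple is reduced (cathode) and Fe²⁺/Fe is oxidized (anode), so E°cell = E°(Sn⁴⁺/Sn²⁺) − E°(Fe²⁺/Fe).
E°(Fe²⁺/Fe) = E°(cathode) − E°cell = +0.15 − (+0.60) = −0.45 V.

−0.45 V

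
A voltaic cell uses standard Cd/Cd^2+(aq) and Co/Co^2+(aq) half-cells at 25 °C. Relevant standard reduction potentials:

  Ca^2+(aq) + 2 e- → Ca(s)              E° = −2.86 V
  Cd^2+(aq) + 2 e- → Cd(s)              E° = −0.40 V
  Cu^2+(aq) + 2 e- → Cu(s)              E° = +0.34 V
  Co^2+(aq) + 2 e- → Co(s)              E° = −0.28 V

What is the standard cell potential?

Of the two couples in this cell, the one with the more positive reduction potential is reduced at the cathode: here that is Co²⁺/Co (−0.28 V); Cd²⁺/Cd (−0.40 V) is the anode.
E°cell = E°(cathode) − E°(anode) = −0.28 − (−0.40) = +0.12 V.

+0.12 V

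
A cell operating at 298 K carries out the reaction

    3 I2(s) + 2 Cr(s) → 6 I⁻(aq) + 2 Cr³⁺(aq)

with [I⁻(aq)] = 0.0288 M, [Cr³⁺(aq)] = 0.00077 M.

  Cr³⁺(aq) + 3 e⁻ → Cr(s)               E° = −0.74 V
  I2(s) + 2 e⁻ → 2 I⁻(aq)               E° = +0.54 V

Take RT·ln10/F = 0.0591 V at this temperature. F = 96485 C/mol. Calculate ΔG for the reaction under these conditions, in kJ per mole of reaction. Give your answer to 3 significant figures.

−829 kJ/mol

With I₂/I⁻ reduced at the cathode, E°cell = +0.54 − (−0.74) = +1.28 V and n = 6.
Here Q = [I⁻(aq)]^6·[Cr³⁺(aq)]^2 = 3.38×10^−16 (log Q = −15.471), giving E = +1.28 − (0.0591/6)·(−15.471) = +1.4324 V.
Then ΔG = −nFE = −6 × 96485 × +1.4324 J/mol = −829 kJ/mol.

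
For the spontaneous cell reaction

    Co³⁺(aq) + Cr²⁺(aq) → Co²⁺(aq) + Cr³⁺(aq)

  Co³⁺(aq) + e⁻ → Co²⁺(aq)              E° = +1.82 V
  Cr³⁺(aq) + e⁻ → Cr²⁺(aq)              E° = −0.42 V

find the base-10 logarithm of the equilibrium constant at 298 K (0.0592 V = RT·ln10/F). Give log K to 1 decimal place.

The Co³⁺/Co²⁺ couple is reduced (cathode); E°cell = +1.82 − (−0.42) = +2.24 V with n = 1.
At equilibrium E = 0, so log K = nE°cell / 0.0592 = (1)(+2.24) / 0.0592 = 37.8.

log K = 37.8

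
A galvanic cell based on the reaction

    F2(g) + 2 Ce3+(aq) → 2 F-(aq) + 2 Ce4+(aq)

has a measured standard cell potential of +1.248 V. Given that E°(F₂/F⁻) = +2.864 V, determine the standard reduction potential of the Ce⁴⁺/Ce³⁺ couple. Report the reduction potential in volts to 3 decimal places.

+1.616 V

In the reaction as written the F₂/F⁻ couple is reduced (cathode) and Ce⁴⁺/Ce³⁺ is oxidized (anode), so E°cell = E°(F₂/F⁻) − E°(Ce⁴⁺/Ce³⁺).
E°(Ce⁴⁺/Ce³⁺) = E°(cathode) − E°cell = +2.864 − (+1.248) = +1.616 V.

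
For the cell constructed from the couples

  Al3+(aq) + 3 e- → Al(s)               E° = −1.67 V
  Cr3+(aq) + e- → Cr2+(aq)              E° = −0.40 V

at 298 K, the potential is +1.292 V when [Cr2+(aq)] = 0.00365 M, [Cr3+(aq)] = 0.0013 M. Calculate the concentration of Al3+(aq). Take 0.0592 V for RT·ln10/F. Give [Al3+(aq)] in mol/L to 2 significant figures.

The Cr³⁺/Cr²⁺ couple has the larger reduction potential, so it is the cathode: E°cell = −0.40 − (−1.67) = +1.27 V and n = 3.
From the Nernst equation, log Q = n(E° − E)/0.0592 = 3·(+1.27 − (+1.292))/0.0592 = −1.115.
Balancing electrons gives 3 Cr3+(aq) + Al(s) → 3 Cr2+(aq) + Al3+(aq); thus Q = ([Cr2+(aq)]^3·[Al3+(aq)]) / [Cr3+(aq)]^3.
Solving for the unknown gives log [Al3+(aq)] = −2.460, so [Al3+(aq)] ≈ 0.0035 M.

0.0035 M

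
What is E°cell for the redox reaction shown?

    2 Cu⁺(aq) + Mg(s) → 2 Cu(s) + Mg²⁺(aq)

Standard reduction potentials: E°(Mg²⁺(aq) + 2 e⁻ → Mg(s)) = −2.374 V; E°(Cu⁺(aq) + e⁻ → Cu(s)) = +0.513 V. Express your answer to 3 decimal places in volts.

In the reaction as written, Cu⁺(aq) is reduced (cathode) and Mg²⁺(aq) is produced by oxidation at the anode.
E°cell = E°(cathode) − E°(anode) = +0.513 − (−2.374) = +2.887 V.
The positive value indicates the reaction is spontaneous as written.

+2.887 V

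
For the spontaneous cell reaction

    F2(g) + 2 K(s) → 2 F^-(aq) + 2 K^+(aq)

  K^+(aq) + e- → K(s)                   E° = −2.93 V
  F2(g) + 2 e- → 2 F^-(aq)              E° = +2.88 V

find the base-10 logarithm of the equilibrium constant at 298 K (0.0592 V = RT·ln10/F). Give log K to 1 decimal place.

The F₂/F⁻ couple is reduced (cathode); E°cell = +2.88 − (−2.93) = +5.81 V with n = 2.
At equilibrium E = 0, so log K = nE°cell / 0.0592 = (2)(+5.81) / 0.0592 = 196.3.

log K = 196.3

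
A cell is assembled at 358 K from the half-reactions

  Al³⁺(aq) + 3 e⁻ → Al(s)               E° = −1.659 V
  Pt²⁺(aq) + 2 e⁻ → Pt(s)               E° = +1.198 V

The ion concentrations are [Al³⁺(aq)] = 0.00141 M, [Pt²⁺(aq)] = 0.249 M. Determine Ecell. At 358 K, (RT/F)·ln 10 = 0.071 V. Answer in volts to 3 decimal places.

Pt²⁺/Pt is reduced (cathode, E° = +1.198 V) and Al³⁺/Al is oxidized (anode).
The standard potential is +1.198 − (−1.659) = +2.857 V and the balanced reaction transfers n = 6 electrons.
For the overall reaction 3 Pt²⁺(aq) + 2 Al(s) → 3 Pt(s) + 2 Al³⁺(aq), Q = [Al³⁺(aq)]^2 / [Pt²⁺(aq)]^3 = 0.000129, giving log Q = −3.890.
Applying E = E° − (RT ln10/nF)·log Q gives +2.857 − (0.071/6)(−3.890) = +2.903 V.

+2.903 V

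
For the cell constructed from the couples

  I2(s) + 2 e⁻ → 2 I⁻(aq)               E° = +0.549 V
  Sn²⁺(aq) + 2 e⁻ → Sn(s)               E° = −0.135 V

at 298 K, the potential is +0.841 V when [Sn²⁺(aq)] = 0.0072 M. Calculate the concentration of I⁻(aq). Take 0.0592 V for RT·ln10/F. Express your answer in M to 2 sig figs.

0.026 M

The I₂/I⁻ couple has the larger reduction potential, so it is the cathode: E°cell = +0.549 − (−0.135) = +0.684 V and n = 2.
From the Nernst equation, log Q = n(E° − E)/0.0592 = 2·(+0.684 − (+0.841))/0.0592 = −5.304.
For I2(s) + Sn(s) → 2 I⁻(aq) + Sn²⁺(aq), the reaction quotient is Q = [I⁻(aq)]^2·[Sn²⁺(aq)].
Isolating [I⁻(aq)] in Q = 10^{−5.304} yields log [I⁻(aq)] = −1.581, i.e. 0.026 M.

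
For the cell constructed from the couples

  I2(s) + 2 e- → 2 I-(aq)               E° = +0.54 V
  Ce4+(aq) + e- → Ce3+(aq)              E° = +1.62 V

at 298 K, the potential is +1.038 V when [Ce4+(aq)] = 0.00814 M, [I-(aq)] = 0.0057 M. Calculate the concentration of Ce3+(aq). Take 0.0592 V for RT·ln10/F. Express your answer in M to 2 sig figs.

0.00024 M

The Ce⁴⁺/Ce³⁺ couple has the larger reduction potential, so it is the cathode: E°cell = +1.62 − (+0.54) = +1.08 V and n = 2.
From the Nernst equation, log Q = n(E° − E)/0.0592 = 2·(+1.08 − (+1.038))/0.0592 = 1.419.
Balancing electrons gives 2 Ce4+(aq) + 2 I-(aq) → 2 Ce3+(aq) + I2(s); thus Q = [Ce3+(aq)]^2 / ([Ce4+(aq)]^2·[I-(aq)]^2).
Solving for the unknown gives log [Ce3+(aq)] = −3.624, so [Ce3+(aq)] ≈ 0.00024 M.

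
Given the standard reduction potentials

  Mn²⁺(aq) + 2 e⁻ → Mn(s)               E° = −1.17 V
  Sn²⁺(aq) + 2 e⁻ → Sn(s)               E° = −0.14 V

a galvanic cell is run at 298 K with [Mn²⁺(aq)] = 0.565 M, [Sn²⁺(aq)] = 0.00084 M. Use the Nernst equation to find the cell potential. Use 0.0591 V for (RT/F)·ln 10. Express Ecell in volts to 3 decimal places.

+0.946 V

The Sn²⁺/Sn couple has the more positive E°, so it is the cathode; Mn²⁺/Mn is the anode.
The standard potential is −0.14 − (−1.17) = +1.03 V and the balanced reaction transfers n = 2 electrons.
Balancing gives Sn²⁺(aq) + Mn(s) → Sn(s) + Mn²⁺(aq); hence Q = [Mn²⁺(aq)] / [Sn²⁺(aq)] = 673 (log Q = 2.828).
By the Nernst equation, E = +1.03 − (0.0591/2)·(2.828) = +0.946 V.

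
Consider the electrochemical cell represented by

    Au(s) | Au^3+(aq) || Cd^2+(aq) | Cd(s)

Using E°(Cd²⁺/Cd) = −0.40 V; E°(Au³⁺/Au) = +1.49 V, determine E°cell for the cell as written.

−1.89 V

By convention the left-hand electrode in cell notation is the anode (oxidation) and the right-hand electrode is the cathode (reduction).
E°cell = E°(right) − E°(left) = −0.40 − (+1.49) = −1.89 V.
The negative sign shows that, as written, the cell would require an external voltage to drive the reaction.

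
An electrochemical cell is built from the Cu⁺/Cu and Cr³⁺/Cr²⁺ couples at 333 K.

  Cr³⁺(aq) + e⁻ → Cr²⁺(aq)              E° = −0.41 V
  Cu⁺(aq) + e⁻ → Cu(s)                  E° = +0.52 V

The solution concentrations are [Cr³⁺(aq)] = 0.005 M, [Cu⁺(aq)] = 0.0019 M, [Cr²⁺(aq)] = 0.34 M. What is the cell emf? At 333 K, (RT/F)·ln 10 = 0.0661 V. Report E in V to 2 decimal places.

Since E°(Cu⁺/Cu) > E°(Cr³⁺/Cr²⁺), Cu⁺/Cu serves as the cathode.
E°cell = +0.52 − (−0.41) = +0.93 V, with n = 1 electron transferred.
For the overall reaction Cu⁺(aq) + Cr²⁺(aq) → Cu(s) + Cr³⁺(aq), Q = [Cr³⁺(aq)] / ([Cu⁺(aq)]·[Cr²⁺(aq)]) = 7.74, giving log Q = 0.889.
Applying E = E° − (RT ln10/nF)·log Q gives +0.93 − (0.0661/1)(0.889) = +0.87 V.

+0.87 V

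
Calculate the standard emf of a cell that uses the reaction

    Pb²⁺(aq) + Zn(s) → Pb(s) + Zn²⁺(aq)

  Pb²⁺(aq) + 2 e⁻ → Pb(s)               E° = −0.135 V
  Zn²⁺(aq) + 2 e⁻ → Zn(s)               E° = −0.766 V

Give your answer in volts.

+0.631 V

Pb²⁺(aq) gains electrons, so the Pb²⁺/Pb couple is the cathode; the Zn²⁺/Zn couple is the anode.
E°cell = E°(cathode) − E°(anode) = −0.135 − (−0.766) = +0.631 V.
The positive value indicates the reaction is spontaneous as written.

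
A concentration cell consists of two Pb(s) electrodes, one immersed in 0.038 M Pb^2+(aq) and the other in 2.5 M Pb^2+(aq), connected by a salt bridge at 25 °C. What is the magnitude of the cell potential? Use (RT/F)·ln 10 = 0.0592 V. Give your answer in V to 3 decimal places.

0.054 V

For a concentration cell E°cell = 0, since both electrodes use the same couple.
The compartment with the higher Pb^2+(aq) concentration (2.5 M) acts as the cathode; ions are reduced there and produced at the dilute (0.038 M) anode.
With n = 2, Ecell = −(0.0592/2)·log([dilute]/[conc]) = −(0.0592/2)·log(0.038/2.5) = +0.054 V.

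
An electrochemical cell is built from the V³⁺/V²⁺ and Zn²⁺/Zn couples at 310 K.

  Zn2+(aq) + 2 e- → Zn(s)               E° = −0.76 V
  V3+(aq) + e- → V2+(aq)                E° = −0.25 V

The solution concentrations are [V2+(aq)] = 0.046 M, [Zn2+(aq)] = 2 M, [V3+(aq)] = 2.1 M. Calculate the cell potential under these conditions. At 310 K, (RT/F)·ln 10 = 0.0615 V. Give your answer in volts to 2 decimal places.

The V³⁺/V²⁺ couple has the more positive E°, so it is the cathode; Zn²⁺/Zn is the anode.
E°cell = E°cat − E°an = −0.25 − (−0.76) = +0.51 V; n = 2.
The balanced reaction is 2 V3+(aq) + Zn(s) → 2 V2+(aq) + Zn2+(aq), so Q = ([V2+(aq)]^2·[Zn2+(aq)]) / [V3+(aq)]^2 = 0.00096 and log Q = −3.018.
Applying E = E° − (RT ln10/nF)·log Q gives +0.51 − (0.0615/2)(−3.018) = +0.60 V.

+0.60 V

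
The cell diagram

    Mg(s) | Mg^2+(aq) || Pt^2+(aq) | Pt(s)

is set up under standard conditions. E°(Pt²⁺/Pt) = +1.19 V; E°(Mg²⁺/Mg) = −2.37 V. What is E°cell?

+3.56 V

By convention the left-hand electrode in cell notation is the anode (oxidation) and the right-hand electrode is the cathode (reduction).
E°cell = E°(right) − E°(left) = +1.19 − (−2.37) = +3.56 V.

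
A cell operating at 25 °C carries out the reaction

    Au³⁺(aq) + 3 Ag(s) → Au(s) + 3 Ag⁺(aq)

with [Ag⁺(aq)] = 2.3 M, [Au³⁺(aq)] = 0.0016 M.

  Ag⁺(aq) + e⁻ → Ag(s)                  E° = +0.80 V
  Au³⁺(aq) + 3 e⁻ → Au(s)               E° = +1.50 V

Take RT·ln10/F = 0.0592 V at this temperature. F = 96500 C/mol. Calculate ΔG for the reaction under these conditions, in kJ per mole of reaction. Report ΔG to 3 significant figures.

−180 kJ/mol

E°cell = +1.50 − (+0.80) = +0.70 V; the balanced reaction transfers n = 3 electrons.
Q = [Ag⁺(aq)]^3 / [Au³⁺(aq)] = 7.6×10^3, so log Q = 3.881 and E = +0.70 − (0.0592/3)(3.881) = +0.6234 V.
ΔG = −nFE = −(3)(96500)(+0.6234) J/mol = −180 kJ/mol.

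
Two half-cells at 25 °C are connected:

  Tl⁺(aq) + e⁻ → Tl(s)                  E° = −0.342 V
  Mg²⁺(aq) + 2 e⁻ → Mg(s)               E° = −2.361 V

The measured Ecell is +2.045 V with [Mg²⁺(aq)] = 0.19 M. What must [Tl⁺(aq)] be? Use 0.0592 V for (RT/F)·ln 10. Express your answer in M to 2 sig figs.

1.2 M

With Tl⁺/Tl at the cathode and Mg²⁺/Mg at the anode, E°cell = −0.342 − (−2.361) = +2.019 V (n = 2).
Since E = E° − (0.0592/n)·log Q, log Q = n(E° − E)/0.0592 = −0.878.
For 2 Tl⁺(aq) + Mg(s) → 2 Tl(s) + Mg²⁺(aq), the reaction quotient is Q = [Mg²⁺(aq)] / [Tl⁺(aq)]^2.
Isolating [Tl⁺(aq)] in Q = 10^{−0.878} yields log [Tl⁺(aq)] = 0.078, i.e. 1.2 M.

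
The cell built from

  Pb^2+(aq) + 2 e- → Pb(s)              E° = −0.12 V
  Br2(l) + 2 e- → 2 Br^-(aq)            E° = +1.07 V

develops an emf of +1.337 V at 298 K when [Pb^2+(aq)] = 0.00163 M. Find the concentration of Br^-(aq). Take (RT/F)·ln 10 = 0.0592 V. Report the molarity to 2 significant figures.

Br₂/Br⁻ is the cathode (higher E°); E°cell = +1.07 − (−0.12) = +1.19 V with n = 2.
From the Nernst equation, log Q = n(E° − E)/0.0592 = 2·(+1.19 − (+1.337))/0.0592 = −4.966.
Balancing electrons gives Br2(l) + Pb(s) → 2 Br^-(aq) + Pb^2+(aq); thus Q = [Br^-(aq)]^2·[Pb^2+(aq)].
Solving for the unknown gives log [Br^-(aq)] = −1.089, so [Br^-(aq)] ≈ 0.081 M.

0.081 M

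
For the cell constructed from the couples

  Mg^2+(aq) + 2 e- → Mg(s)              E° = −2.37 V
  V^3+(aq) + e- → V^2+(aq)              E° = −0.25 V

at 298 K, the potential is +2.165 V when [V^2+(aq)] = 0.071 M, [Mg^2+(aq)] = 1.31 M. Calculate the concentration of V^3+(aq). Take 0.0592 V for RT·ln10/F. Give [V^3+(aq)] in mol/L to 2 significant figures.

0.47 M

The V³⁺/V²⁺ couple has the larger reduction potential, so it is the cathode: E°cell = −0.25 − (−2.37) = +2.12 V and n = 2.
Rearranging E = E° − (0.0592/n)·log Q gives log Q = 2(+2.12 − (+2.165))/0.0592 = −1.520.
The balanced reaction is 2 V^3+(aq) + Mg(s) → 2 V^2+(aq) + Mg^2+(aq), so Q = ([V^2+(aq)]^2·[Mg^2+(aq)]) / [V^3+(aq)]^2.
Substituting the known concentrations and solving, log [V^3+(aq)] = −0.330 and [V^3+(aq)] = 0.47 M.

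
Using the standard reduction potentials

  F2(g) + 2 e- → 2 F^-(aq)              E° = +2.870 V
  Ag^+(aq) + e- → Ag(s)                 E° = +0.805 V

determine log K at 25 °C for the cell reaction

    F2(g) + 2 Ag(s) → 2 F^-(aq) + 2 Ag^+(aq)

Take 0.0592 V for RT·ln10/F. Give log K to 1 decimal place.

log K = 69.8

The F₂/F⁻ couple is reduced (cathode); E°cell = +2.870 − (+0.805) = +2.065 V with n = 2.
At equilibrium E = 0, so log K = nE°cell / 0.0592 = (2)(+2.065) / 0.0592 = 69.8.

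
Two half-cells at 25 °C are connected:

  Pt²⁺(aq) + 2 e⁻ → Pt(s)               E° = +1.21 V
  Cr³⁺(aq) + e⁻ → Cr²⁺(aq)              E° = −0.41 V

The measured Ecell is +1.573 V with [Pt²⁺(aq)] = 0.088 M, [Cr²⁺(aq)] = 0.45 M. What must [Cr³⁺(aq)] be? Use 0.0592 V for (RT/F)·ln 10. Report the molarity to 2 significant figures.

Pt²⁺/Pt is the cathode (higher E°); E°cell = +1.21 − (−0.41) = +1.62 V with n = 2.
Rearranging E = E° − (0.0592/n)·log Q gives log Q = 2(+1.62 − (+1.573))/0.0592 = 1.588.
The balanced reaction is Pt²⁺(aq) + 2 Cr²⁺(aq) → Pt(s) + 2 Cr³⁺(aq), so Q = [Cr³⁺(aq)]^2 / ([Pt²⁺(aq)]·[Cr²⁺(aq)]^2).
Solving for the unknown gives log [Cr³⁺(aq)] = −0.081, so [Cr³⁺(aq)] ≈ 0.83 M.

0.83 M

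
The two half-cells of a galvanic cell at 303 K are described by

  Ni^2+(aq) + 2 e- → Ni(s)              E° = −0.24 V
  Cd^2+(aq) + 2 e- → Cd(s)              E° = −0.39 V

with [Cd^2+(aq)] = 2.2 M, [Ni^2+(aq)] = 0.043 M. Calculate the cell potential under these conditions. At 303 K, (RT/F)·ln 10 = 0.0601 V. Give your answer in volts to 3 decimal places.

Since E°(Ni²⁺/Ni) > E°(Cd²⁺/Cd), Ni²⁺/Ni serves as the cathode.
E°cell = −0.24 − (−0.39) = +0.15 V, with n = 2 electrons transferred.
For the overall reaction Ni^2+(aq) + Cd(s) → Ni(s) + Cd^2+(aq), Q = [Cd^2+(aq)] / [Ni^2+(aq)] = 51.2, giving log Q = 1.709.
By the Nernst equation, E = +0.15 − (0.0601/2)·(1.709) = +0.099 V.

+0.099 V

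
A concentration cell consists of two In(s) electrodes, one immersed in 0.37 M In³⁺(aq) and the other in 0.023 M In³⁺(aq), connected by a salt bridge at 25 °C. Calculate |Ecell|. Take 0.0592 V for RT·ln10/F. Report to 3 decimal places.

For a concentration cell E°cell = 0, since both electrodes use the same couple.
The compartment with the higher In³⁺(aq) concentration (0.37 M) acts as the cathode; ions are reduced there and produced at the dilute (0.023 M) anode.
With n = 3, Ecell = −(0.0592/3)·log([dilute]/[conc]) = −(0.0592/3)·log(0.023/0.37) = +0.024 V.

0.024 V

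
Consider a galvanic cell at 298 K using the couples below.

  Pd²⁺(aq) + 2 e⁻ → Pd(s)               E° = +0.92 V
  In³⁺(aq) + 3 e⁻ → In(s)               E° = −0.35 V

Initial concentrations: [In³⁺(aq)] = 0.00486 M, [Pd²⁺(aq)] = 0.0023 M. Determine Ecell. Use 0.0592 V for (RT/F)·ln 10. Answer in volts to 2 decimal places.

Pd²⁺/Pd is reduced (cathode, E° = +0.92 V) and In³⁺/In is oxidized (anode).
The standard potential is +0.92 − (−0.35) = +1.27 V and the balanced reaction transfers n = 6 electrons.
Balancing gives 3 Pd²⁺(aq) + 2 In(s) → 3 Pd(s) + 2 In³⁺(aq); hence Q = [In³⁺(aq)]^2 / [Pd²⁺(aq)]^3 = 1.94×10^3 (log Q = 3.288).
E = E° − (0.0592/n)·log Q = +1.27 − (0.0592/6)(3.288) = +1.24 V.

+1.24 V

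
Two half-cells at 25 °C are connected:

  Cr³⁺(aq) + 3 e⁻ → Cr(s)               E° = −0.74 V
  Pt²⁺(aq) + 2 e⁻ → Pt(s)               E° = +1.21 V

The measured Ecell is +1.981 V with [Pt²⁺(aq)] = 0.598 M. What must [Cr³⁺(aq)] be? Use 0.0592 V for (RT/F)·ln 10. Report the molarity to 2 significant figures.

With Pt²⁺/Pt at the cathode and Cr³⁺/Cr at the anode, E°cell = +1.21 − (−0.74) = +1.95 V (n = 6).
Since E = E° − (0.0592/n)·log Q, log Q = n(E° − E)/0.0592 = −3.142.
For 3 Pt²⁺(aq) + 2 Cr(s) → 3 Pt(s) + 2 Cr³⁺(aq), the reaction quotient is Q = [Cr³⁺(aq)]^2 / [Pt²⁺(aq)]^3.
Solving for the unknown gives log [Cr³⁺(aq)] = −1.906, so [Cr³⁺(aq)] ≈ 0.012 M.

0.012 M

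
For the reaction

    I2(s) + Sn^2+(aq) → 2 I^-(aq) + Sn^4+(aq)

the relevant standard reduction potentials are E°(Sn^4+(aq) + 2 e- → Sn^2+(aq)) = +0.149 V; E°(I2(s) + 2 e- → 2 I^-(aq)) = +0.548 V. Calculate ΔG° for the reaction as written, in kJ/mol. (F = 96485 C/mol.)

In the reaction as written I2(s) is reduced, so the I₂/I⁻ couple is the cathode and Sn⁴⁺/Sn²⁺ is the anode.
E°cell = +0.548 − (+0.149) = +0.399 V; balancing electrons gives n = 2.
ΔG° = −nFE°cell = −(2)(96485)(+0.399) J/mol = −77.0 kJ/mol.

−77.0 kJ/mol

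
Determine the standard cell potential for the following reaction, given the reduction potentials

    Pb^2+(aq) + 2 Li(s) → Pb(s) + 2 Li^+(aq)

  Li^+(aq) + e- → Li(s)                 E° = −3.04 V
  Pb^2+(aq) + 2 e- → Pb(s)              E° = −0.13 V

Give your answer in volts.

Pb^2+(aq) gains electrons, so the Pb²⁺/Pb couple is the cathode; the Li⁺/Li couple is the anode.
E°cell = E°(cathode) − E°(anode) = −0.13 − (−3.04) = +2.91 V.
The positive value indicates the reaction is spontaneous as written.

+2.91 V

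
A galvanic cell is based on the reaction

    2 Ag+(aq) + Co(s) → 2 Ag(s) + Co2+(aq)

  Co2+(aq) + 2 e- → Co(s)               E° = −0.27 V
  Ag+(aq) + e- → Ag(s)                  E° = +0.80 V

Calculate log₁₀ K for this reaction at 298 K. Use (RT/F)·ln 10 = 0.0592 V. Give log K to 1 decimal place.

The Ag⁺/Ag couple is reduced (cathode); E°cell = +0.80 − (−0.27) = +1.07 V with n = 2.
At equilibrium E = 0, so log K = nE°cell / 0.0592 = (2)(+1.07) / 0.0592 = 36.1.

log K = 36.1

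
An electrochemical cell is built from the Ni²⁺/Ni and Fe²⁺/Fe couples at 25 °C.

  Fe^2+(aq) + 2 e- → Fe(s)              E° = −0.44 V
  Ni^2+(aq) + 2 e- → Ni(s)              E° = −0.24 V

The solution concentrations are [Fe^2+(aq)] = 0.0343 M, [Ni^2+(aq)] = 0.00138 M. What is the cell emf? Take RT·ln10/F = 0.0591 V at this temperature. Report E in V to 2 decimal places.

+0.16 V

Ni²⁺/Ni is reduced (cathode, E° = −0.24 V) and Fe²⁺/Fe is oxidized (anode).
The standard potential is −0.24 − (−0.44) = +0.20 V and the balanced reaction transfers n = 2 electrons.
The balanced reaction is Ni^2+(aq) + Fe(s) → Ni(s) + Fe^2+(aq), so Q = [Fe^2+(aq)] / [Ni^2+(aq)] = 24.9 and log Q = 1.395.
By the Nernst equation, E = +0.20 − (0.0591/2)·(1.395) = +0.16 V.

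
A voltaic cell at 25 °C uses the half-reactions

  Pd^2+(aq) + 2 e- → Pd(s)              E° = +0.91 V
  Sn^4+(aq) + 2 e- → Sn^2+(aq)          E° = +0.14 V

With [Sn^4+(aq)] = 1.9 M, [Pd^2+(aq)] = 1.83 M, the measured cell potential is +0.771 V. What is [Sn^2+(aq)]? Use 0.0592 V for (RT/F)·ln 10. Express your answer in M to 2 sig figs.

1.1 M

With Pd²⁺/Pd at the cathode and Sn⁴⁺/Sn²⁺ at the anode, E°cell = +0.91 − (+0.14) = +0.77 V (n = 2).
Rearranging E = E° − (0.0592/n)·log Q gives log Q = 2(+0.77 − (+0.771))/0.0592 = −0.034.
For Pd^2+(aq) + Sn^2+(aq) → Pd(s) + Sn^4+(aq), the reaction quotient is Q = [Sn^4+(aq)] / ([Pd^2+(aq)]·[Sn^2+(aq)]).
Substituting the known concentrations and solving, log [Sn^2+(aq)] = 0.050 and [Sn^2+(aq)] = 1.1 M.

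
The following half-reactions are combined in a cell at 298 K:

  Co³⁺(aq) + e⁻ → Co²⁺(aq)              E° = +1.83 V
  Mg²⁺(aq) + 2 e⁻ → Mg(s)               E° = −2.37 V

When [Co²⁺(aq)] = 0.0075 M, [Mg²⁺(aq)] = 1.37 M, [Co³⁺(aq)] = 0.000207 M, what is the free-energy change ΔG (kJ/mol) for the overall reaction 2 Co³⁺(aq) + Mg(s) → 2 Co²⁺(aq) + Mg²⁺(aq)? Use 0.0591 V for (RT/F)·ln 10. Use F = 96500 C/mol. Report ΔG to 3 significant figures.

−792 kJ/mol

The standard cell potential is +1.83 − (−2.37) = +4.20 V, with n = 2 electrons in the balanced equation.
Here Q = ([Co²⁺(aq)]^2·[Mg²⁺(aq)]) / [Co³⁺(aq)]^2 = 1.8×10^3 (log Q = 3.255), giving E = +4.20 − (0.0591/2)·(3.255) = +4.1038 V.
Then ΔG = −nFE = −2 × 96500 × +4.1038 J/mol = −792 kJ/mol.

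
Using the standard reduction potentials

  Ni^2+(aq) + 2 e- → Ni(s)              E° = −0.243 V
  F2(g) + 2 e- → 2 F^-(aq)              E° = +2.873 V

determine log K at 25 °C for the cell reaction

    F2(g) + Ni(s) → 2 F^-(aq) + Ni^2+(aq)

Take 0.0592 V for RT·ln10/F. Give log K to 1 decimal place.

The F₂/F⁻ couple is reduced (cathode); E°cell = +2.873 − (−0.243) = +3.116 V with n = 2.
At equilibrium E = 0, so log K = nE°cell / 0.0592 = (2)(+3.116) / 0.0592 = 105.3.

log K = 105.3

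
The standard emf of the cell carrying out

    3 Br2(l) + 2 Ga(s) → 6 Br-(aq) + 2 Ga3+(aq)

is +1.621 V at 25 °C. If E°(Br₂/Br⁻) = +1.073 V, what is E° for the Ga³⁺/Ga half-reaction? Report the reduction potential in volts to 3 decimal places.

In the reaction as written the Br₂/Br⁻ couple is reduced (cathode) and Ga³⁺/Ga is oxidized (anode), so E°cell = E°(Br₂/Br⁻) − E°(Ga³⁺/Ga).
E°(Ga³⁺/Ga) = E°(cathode) − E°cell = +1.073 − (+1.621) = −0.548 V.

−0.548 V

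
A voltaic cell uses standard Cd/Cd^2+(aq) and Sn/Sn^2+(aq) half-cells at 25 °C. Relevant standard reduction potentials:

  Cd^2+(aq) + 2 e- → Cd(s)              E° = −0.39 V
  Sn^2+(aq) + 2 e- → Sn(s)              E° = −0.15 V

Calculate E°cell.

The Sn²⁺/Sn couple has the higher E°, so Sn ion is reduced (cathode) and Cd is oxidized (anode).
E°cell = E°(cathode) − E°(anode) = −0.15 − (−0.39) = +0.24 V.

+0.24 V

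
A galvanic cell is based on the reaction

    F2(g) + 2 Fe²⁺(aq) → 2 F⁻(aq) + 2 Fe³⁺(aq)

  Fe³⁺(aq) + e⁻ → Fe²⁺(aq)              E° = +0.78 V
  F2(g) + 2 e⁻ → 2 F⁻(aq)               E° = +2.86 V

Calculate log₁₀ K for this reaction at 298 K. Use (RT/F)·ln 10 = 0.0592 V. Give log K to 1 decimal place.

log K = 70.3

The F₂/F⁻ couple is reduced (cathode); E°cell = +2.86 − (+0.78) = +2.08 V with n = 2.
At equilibrium E = 0, so log K = nE°cell / 0.0592 = (2)(+2.08) / 0.0592 = 70.3.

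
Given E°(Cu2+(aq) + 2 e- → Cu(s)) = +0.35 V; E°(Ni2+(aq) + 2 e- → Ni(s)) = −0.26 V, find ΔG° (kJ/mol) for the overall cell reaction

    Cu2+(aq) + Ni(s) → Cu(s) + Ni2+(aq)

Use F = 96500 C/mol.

−118 kJ/mol

In the reaction as written Cu2+(aq) is reduced, so the Cu²⁺/Cu couple is the cathode and Ni²⁺/Ni is the anode.
E°cell = +0.35 − (−0.26) = +0.61 V; balancing electrons gives n = 2.
ΔG° = −nFE°cell = −(2)(96500)(+0.61) J/mol = −118 kJ/mol.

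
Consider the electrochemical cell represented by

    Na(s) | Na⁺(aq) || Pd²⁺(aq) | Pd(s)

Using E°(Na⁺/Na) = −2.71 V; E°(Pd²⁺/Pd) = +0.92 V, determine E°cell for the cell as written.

By convention the left-hand electrode in cell notation is the anode (oxidation) and the right-hand electrode is the cathode (reduction).
E°cell = E°(right) − E°(left) = +0.92 − (−2.71) = +3.63 V.

+3.63 V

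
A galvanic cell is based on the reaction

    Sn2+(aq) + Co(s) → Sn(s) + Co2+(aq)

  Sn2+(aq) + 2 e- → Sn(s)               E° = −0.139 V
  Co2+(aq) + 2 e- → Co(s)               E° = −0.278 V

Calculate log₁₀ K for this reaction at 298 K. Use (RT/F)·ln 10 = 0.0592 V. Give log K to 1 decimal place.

log K = 4.7

The Sn²⁺/Sn couple is reduced (cathode); E°cell = −0.139 − (−0.278) = +0.139 V with n = 2.
At equilibrium E = 0, so log K = nE°cell / 0.0592 = (2)(+0.139) / 0.0592 = 4.7.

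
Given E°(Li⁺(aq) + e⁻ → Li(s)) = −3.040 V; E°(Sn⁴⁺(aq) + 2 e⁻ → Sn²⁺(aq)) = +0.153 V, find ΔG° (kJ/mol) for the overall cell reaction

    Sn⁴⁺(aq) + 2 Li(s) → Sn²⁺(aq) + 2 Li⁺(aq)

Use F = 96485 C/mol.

−616 kJ/mol

In the reaction as written Sn⁴⁺(aq) is reduced, so the Sn⁴⁺/Sn²⁺ couple is the cathode and Li⁺/Li is the anode.
E°cell = +0.153 − (−3.040) = +3.193 V; balancing electrons gives n = 2.
ΔG° = −nFE°cell = −(2)(96485)(+3.193) J/mol = −616 kJ/mol.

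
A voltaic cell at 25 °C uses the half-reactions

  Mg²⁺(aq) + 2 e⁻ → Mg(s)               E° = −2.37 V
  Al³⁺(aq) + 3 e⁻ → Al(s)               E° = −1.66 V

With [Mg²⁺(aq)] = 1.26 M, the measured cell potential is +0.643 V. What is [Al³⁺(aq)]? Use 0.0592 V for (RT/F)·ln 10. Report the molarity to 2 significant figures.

0.00057 M

Al³⁺/Al is the cathode (higher E°); E°cell = −1.66 − (−2.37) = +0.71 V with n = 6.
Since E = E° − (0.0592/n)·log Q, log Q = n(E° − E)/0.0592 = 6.791.
For 2 Al³⁺(aq) + 3 Mg(s) → 2 Al(s) + 3 Mg²⁺(aq), the reaction quotient is Q = [Mg²⁺(aq)]^3 / [Al³⁺(aq)]^2.
Isolating [Al³⁺(aq)] in Q = 10^{6.791} yields log [Al³⁺(aq)] = −3.245, i.e. 0.00057 M.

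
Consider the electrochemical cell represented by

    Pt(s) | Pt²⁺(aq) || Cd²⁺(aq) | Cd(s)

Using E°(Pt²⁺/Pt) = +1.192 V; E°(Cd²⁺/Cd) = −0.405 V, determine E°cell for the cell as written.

−1.597 V

By convention the left-hand electrode in cell notation is the anode (oxidation) and the right-hand electrode is the cathode (reduction).
E°cell = E°(right) − E°(left) = −0.405 − (+1.192) = −1.597 V.
The negative sign shows that, as written, the cell would require an external voltage to drive the reaction.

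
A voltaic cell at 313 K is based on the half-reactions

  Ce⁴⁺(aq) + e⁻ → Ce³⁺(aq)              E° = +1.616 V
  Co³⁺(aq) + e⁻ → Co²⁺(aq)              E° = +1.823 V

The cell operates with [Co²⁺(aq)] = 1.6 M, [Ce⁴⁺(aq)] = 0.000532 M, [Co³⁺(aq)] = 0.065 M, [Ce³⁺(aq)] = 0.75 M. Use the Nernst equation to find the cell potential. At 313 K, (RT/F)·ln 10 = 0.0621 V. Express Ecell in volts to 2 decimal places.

Co³⁺/Co²⁺ is reduced (cathode, E° = +1.823 V) and Ce⁴⁺/Ce³⁺ is oxidized (anode).
E°cell = E°cat − E°an = +1.823 − (+1.616) = +0.207 V; n = 1.
Balancing gives Co³⁺(aq) + Ce³⁺(aq) → Co²⁺(aq) + Ce⁴⁺(aq); hence Q = ([Co²⁺(aq)]·[Ce⁴⁺(aq)]) / ([Co³⁺(aq)]·[Ce³⁺(aq)]) = 0.0175 (log Q = −1.758).
By the Nernst equation, E = +0.207 − (0.0621/1)·(−1.758) = +0.32 V.

+0.32 V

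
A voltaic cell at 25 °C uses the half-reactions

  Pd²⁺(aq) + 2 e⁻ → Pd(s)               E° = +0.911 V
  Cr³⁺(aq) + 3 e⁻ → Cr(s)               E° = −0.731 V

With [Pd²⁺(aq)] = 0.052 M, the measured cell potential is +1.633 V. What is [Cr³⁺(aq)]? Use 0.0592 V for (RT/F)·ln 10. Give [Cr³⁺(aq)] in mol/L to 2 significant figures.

0.034 M

With Pd²⁺/Pd at the cathode and Cr³⁺/Cr at the anode, E°cell = +0.911 − (−0.731) = +1.642 V (n = 6).
From the Nernst equation, log Q = n(E° − E)/0.0592 = 6·(+1.642 − (+1.633))/0.0592 = 0.912.
For 3 Pd²⁺(aq) + 2 Cr(s) → 3 Pd(s) + 2 Cr³⁺(aq), the reaction quotient is Q = [Cr³⁺(aq)]^2 / [Pd²⁺(aq)]^3.
Solving for the unknown gives log [Cr³⁺(aq)] = −1.470, so [Cr³⁺(aq)] ≈ 0.034 M.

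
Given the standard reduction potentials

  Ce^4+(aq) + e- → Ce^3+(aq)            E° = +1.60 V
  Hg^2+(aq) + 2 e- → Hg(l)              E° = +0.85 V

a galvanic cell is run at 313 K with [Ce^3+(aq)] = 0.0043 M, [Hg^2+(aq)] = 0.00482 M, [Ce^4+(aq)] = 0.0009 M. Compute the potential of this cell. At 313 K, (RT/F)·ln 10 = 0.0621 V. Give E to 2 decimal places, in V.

+0.78 V

Ce⁴⁺/Ce³⁺ is reduced (cathode, E° = +1.60 V) and Hg²⁺/Hg is oxidized (anode).
E°cell = +1.60 − (+0.85) = +0.75 V, with n = 2 electrons transferred.
For the overall reaction 2 Ce^4+(aq) + Hg(l) → 2 Ce^3+(aq) + Hg^2+(aq), Q = ([Ce^3+(aq)]^2·[Hg^2+(aq)]) / [Ce^4+(aq)]^2 = 0.11, giving log Q = −0.959.
E = E° − (0.0621/n)·log Q = +0.75 − (0.0621/2)(−0.959) = +0.78 V.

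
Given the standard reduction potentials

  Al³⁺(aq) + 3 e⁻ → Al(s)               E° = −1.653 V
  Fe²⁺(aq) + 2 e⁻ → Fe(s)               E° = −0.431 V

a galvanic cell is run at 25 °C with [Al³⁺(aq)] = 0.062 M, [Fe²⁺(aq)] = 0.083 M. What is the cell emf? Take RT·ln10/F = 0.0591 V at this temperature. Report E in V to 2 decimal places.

+1.21 V

The Fe²⁺/Fe couple has the more positive E°, so it is the cathode; Al³⁺/Al is the anode.
E°cell = E°cat − E°an = −0.431 − (−1.653) = +1.222 V; n = 6.
Balancing gives 3 Fe²⁺(aq) + 2 Al(s) → 3 Fe(s) + 2 Al³⁺(aq); hence Q = [Al³⁺(aq)]^2 / [Fe²⁺(aq)]^3 = 6.72 (log Q = 0.828).
By the Nernst equation, E = +1.222 − (0.0591/6)·(0.828) = +1.21 V.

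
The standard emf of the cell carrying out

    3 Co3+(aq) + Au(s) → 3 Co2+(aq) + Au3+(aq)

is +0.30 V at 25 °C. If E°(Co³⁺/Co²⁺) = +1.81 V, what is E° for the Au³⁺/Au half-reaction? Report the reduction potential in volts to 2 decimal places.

In the reaction as written the Co³⁺/Co²⁺ couple is reduced (cathode) and Au³⁺/Au is oxidized (anode), so E°cell = E°(Co³⁺/Co²⁺) − E°(Au³⁺/Au).
E°(Au³⁺/Au) = E°(cathode) − E°cell = +1.81 − (+0.30) = +1.51 V.

+1.51 V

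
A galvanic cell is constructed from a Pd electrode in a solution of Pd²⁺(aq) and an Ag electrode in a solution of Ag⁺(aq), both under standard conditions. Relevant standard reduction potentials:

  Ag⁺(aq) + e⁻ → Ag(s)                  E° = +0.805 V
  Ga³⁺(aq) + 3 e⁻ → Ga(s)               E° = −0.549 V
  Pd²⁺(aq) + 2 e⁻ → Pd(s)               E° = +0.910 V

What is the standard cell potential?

+0.105 V

The Pd²⁺/Pd couple has the higher E°, so Pd ion is reduced (cathode) and Ag is oxidized (anode).
E°cell = E°(cathode) − E°(anode) = +0.910 − (+0.805) = +0.105 V.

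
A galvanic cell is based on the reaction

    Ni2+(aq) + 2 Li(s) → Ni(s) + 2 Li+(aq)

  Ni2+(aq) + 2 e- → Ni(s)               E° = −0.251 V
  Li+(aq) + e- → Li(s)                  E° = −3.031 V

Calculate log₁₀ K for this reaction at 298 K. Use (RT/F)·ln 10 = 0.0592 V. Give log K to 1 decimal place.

log K = 93.9

The Ni²⁺/Ni couple is reduced (cathode); E°cell = −0.251 − (−3.031) = +2.780 V with n = 2.
At equilibrium E = 0, so log K = nE°cell / 0.0592 = (2)(+2.780) / 0.0592 = 93.9.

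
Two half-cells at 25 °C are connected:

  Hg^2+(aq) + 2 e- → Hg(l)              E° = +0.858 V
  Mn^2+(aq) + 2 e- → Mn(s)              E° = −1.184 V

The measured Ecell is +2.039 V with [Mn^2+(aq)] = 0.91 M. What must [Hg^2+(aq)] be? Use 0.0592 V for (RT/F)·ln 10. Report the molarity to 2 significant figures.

With Hg²⁺/Hg at the cathode and Mn²⁺/Mn at the anode, E°cell = +0.858 − (−1.184) = +2.042 V (n = 2).
From the Nernst equation, log Q = n(E° − E)/0.0592 = 2·(+2.042 − (+2.039))/0.0592 = 0.101.
For Hg^2+(aq) + Mn(s) → Hg(l) + Mn^2+(aq), the reaction quotient is Q = [Mn^2+(aq)] / [Hg^2+(aq)].
Solving for the unknown gives log [Hg^2+(aq)] = −0.142, so [Hg^2+(aq)] ≈ 0.72 M.

0.72 M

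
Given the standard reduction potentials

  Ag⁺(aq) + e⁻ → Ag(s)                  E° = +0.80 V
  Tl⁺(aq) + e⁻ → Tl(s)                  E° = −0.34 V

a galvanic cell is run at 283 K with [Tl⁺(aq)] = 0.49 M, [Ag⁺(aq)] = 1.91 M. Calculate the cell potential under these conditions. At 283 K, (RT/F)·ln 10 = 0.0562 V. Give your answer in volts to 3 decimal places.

Ag⁺/Ag is reduced (cathode, E° = +0.80 V) and Tl⁺/Tl is oxidized (anode).
E°cell = +0.80 − (−0.34) = +1.14 V, with n = 1 electron transferred.
Balancing gives Ag⁺(aq) + Tl(s) → Ag(s) + Tl⁺(aq); hence Q = [Tl⁺(aq)] / [Ag⁺(aq)] = 0.257 (log Q = −0.591).
By the Nernst equation, E = +1.14 − (0.0562/1)·(−0.591) = +1.173 V.

+1.173 V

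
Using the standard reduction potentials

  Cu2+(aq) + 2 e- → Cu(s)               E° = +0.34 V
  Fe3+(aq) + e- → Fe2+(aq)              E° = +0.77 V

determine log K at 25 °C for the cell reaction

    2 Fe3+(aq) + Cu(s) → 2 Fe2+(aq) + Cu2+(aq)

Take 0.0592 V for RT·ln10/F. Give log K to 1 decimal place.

The Fe³⁺/Fe²⁺ couple is reduced (cathode); E°cell = +0.77 − (+0.34) = +0.43 V with n = 2.
At equilibrium E = 0, so log K = nE°cell / 0.0592 = (2)(+0.43) / 0.0592 = 14.5.

log K = 14.5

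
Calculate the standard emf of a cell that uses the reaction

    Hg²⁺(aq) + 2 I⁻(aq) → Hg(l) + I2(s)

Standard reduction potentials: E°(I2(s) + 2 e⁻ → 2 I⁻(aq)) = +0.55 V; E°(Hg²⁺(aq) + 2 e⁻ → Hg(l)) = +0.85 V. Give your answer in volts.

In the reaction as written, Hg²⁺(aq) is reduced (cathode) and I2(s) is produced by oxidation at the anode.
E°cell = E°(cathode) − E°(anode) = +0.85 − (+0.55) = +0.30 V.

+0.30 V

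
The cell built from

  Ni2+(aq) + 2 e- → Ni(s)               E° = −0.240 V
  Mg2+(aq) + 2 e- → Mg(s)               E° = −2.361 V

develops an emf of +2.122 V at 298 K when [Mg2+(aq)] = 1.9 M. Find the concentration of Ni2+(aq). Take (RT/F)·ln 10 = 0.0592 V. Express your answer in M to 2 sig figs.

The Ni²⁺/Ni couple has the larger reduction potential, so it is the cathode: E°cell = −0.240 − (−2.361) = +2.121 V and n = 2.
Since E = E° − (0.0592/n)·log Q, log Q = n(E° − E)/0.0592 = −0.034.
Balancing electrons gives Ni2+(aq) + Mg(s) → Ni(s) + Mg2+(aq); thus Q = [Mg2+(aq)] / [Ni2+(aq)].
Substituting the known concentrations and solving, log [Ni2+(aq)] = 0.313 and [Ni2+(aq)] = 2.1 M.

2.1 M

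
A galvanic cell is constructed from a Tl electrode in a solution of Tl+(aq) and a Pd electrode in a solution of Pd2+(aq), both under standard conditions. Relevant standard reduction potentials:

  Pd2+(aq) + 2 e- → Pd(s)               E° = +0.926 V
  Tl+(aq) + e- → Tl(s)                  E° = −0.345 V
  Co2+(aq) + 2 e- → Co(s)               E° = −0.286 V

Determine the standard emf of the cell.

Of the two couples in this cell, the one with the more positive reduction potential is reduced at the cathode: here that is Pd²⁺/Pd (+0.926 V); Tl⁺/Tl (−0.345 V) is the anode.
E°cell = E°(cathode) − E°(anode) = +0.926 − (−0.345) = +1.271 V.

+1.271 V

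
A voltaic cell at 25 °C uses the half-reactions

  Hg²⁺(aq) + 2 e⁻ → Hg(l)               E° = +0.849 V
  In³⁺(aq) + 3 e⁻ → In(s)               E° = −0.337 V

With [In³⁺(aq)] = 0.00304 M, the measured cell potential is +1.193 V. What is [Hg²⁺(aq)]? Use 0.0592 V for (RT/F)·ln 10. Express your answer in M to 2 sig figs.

With Hg²⁺/Hg at the cathode and In³⁺/In at the anode, E°cell = +0.849 − (−0.337) = +1.186 V (n = 6).
Rearranging E = E° − (0.0592/n)·log Q gives log Q = 6(+1.186 − (+1.193))/0.0592 = −0.709.
Balancing electrons gives 3 Hg²⁺(aq) + 2 In(s) → 3 Hg(l) + 2 In³⁺(aq); thus Q = [In³⁺(aq)]^2 / [Hg²⁺(aq)]^3.
Substituting the known concentrations and solving, log [Hg²⁺(aq)] = −1.442 and [Hg²⁺(aq)] = 0.036 M.

0.036 M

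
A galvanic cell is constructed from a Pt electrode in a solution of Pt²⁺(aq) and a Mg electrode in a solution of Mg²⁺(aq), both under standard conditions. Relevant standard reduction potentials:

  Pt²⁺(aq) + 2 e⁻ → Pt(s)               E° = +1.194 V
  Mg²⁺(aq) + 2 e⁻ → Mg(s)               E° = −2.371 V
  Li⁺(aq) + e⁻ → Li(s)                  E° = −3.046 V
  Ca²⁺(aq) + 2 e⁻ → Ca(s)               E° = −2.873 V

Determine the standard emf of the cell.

+3.565 V

Of the two couples in this cell, the one with the more positive reduction potential is reduced at the cathode: here that is Pt²⁺/Pt (+1.194 V); Mg²⁺/Mg (−2.371 V) is the anode.
E°cell = E°(cathode) − E°(anode) = +1.194 − (−2.371) = +3.565 V.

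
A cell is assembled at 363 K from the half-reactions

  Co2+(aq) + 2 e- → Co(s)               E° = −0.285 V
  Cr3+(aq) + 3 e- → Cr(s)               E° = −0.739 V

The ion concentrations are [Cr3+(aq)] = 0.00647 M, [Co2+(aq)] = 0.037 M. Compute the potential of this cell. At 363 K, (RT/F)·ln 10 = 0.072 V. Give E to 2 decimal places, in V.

The Co²⁺/Co couple has the more positive E°, so it is the cathode; Cr³⁺/Cr is the anode.
E°cell = −0.285 − (−0.739) = +0.454 V, with n = 6 electrons transferred.
The balanced reaction is 3 Co2+(aq) + 2 Cr(s) → 3 Co(s) + 2 Cr3+(aq), so Q = [Cr3+(aq)]^2 / [Co2+(aq)]^3 = 0.826 and log Q = −0.083.
Applying E = E° − (RT ln10/nF)·log Q gives +0.454 − (0.072/6)(−0.083) = +0.45 V.

+0.45 V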